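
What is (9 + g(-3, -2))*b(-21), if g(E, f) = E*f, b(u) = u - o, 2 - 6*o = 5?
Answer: -615/2 ≈ -307.50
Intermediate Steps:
o = -1/2 (o = 1/3 - 1/6*5 = 1/3 - 5/6 = -1/2 ≈ -0.50000)
b(u) = 1/2 + u (b(u) = u - 1*(-1/2) = u + 1/2 = 1/2 + u)
(9 + g(-3, -2))*b(-21) = (9 - 3*(-2))*(1/2 - 21) = (9 + 6)*(-41/2) = 15*(-41/2) = -615/2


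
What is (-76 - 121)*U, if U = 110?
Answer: -21670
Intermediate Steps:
(-76 - 121)*U = (-76 - 121)*110 = -197*110 = -21670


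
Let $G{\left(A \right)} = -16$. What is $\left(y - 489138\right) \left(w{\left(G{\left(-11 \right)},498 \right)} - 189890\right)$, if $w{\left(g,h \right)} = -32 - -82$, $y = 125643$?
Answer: $69005890800$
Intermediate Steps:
$w{\left(g,h \right)} = 50$ ($w{\left(g,h \right)} = -32 + 82 = 50$)
$\left(y - 489138\right) \left(w{\left(G{\left(-11 \right)},498 \right)} - 189890\right) = \left(125643 - 489138\right) \left(50 - 189890\right) = \left(-363495\right) \left(-189840\right) = 69005890800$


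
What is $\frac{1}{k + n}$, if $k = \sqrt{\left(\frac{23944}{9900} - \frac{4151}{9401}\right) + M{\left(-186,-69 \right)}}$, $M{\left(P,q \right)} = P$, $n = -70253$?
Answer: $- \frac{1432611675}{100645271756404} - \frac{15 i \sqrt{9036326879371}}{16405179296293852} \approx -1.4234 \cdot 10^{-5} - 2.7486 \cdot 10^{-9} i$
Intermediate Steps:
$k = \frac{i \sqrt{9036326879371}}{221595}$ ($k = \sqrt{\left(\frac{23944}{9900} - \frac{4151}{9401}\right) - 186} = \sqrt{\left(23944 \cdot \frac{1}{9900} - \frac{593}{1343}\right) - 186} = \sqrt{\left(\frac{5986}{2475} - \frac{593}{1343}\right) - 186} = \sqrt{\frac{6571523}{3323925} - 186} = \sqrt{- \frac{611678527}{3323925}} = \frac{i \sqrt{9036326879371}}{221595} \approx 13.566 i$)
$\frac{1}{k + n} = \frac{1}{\frac{i \sqrt{9036326879371}}{221595} - 70253} = \frac{1}{-70253 + \frac{i \sqrt{9036326879371}}{221595}}$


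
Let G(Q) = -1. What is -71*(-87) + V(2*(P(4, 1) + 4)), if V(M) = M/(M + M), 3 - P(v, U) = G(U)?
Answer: 12355/2 ≈ 6177.5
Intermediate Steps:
P(v, U) = 4 (P(v, U) = 3 - 1*(-1) = 3 + 1 = 4)
V(M) = ½ (V(M) = M/((2*M)) = (1/(2*M))*M = ½)
-71*(-87) + V(2*(P(4, 1) + 4)) = -71*(-87) + ½ = 6177 + ½ = 12355/2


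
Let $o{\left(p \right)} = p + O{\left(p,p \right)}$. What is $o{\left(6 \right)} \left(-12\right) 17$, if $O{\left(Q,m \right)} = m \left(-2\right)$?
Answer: $1224$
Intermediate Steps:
$O{\left(Q,m \right)} = - 2 m$
$o{\left(p \right)} = - p$ ($o{\left(p \right)} = p - 2 p = - p$)
$o{\left(6 \right)} \left(-12\right) 17 = \left(-1\right) 6 \left(-12\right) 17 = \left(-6\right) \left(-12\right) 17 = 72 \cdot 17 = 1224$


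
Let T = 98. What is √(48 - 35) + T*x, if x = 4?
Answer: 392 + √13 ≈ 395.61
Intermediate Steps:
√(48 - 35) + T*x = √(48 - 35) + 98*4 = √13 + 392 = 392 + √13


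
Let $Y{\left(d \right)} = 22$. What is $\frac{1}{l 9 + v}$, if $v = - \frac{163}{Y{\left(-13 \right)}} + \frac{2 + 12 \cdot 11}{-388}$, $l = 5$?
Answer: $\frac{1067}{39741} \approx 0.026849$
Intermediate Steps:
$v = - \frac{8274}{1067}$ ($v = - \frac{163}{22} + \frac{2 + 12 \cdot 11}{-388} = \left(-163\right) \frac{1}{22} + \left(2 + 132\right) \left(- \frac{1}{388}\right) = - \frac{163}{22} + 134 \left(- \frac{1}{388}\right) = - \frac{163}{22} - \frac{67}{194} = - \frac{8274}{1067} \approx -7.7544$)
$\frac{1}{l 9 + v} = \frac{1}{5 \cdot 9 - \frac{8274}{1067}} = \frac{1}{45 - \frac{8274}{1067}} = \frac{1}{\frac{39741}{1067}} = \frac{1067}{39741}$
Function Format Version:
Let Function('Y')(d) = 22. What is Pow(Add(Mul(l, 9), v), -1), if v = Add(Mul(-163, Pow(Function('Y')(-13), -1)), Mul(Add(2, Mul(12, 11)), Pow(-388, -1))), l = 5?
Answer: Rational(1067, 39741) ≈ 0.026849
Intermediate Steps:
v = Rational(-8274, 1067) (v = Add(Mul(-163, Pow(22, -1)), Mul(Add(2, Mul(12, 11)), Pow(-388, -1))) = Add(Mul(-163, Rational(1, 22)), Mul(Add(2, 132), Rational(-1, 388))) = Add(Rational(-163, 22), Mul(134, Rational(-1, 388))) = Add(Rational(-163, 22), Rational(-67, 194)) = Rational(-8274, 1067) ≈ -7.7544)
Pow(Add(Mul(l, 9), v), -1) = Pow(Add(Mul(5, 9), Rational(-8274, 1067)), -1) = Pow(Add(45, Rational(-8274, 1067)), -1) = Pow(Rational(39741, 1067), -1) = Rational(1067, 39741)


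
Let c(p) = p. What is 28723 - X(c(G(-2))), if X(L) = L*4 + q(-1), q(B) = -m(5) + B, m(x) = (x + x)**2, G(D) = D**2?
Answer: 28808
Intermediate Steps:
m(x) = 4*x**2 (m(x) = (2*x)**2 = 4*x**2)
q(B) = -100 + B (q(B) = -4*5**2 + B = -4*25 + B = -1*100 + B = -100 + B)
X(L) = -101 + 4*L (X(L) = L*4 + (-100 - 1) = 4*L - 101 = -101 + 4*L)
28723 - X(c(G(-2))) = 28723 - (-101 + 4*(-2)**2) = 28723 - (-101 + 4*4) = 28723 - (-101 + 16) = 28723 - 1*(-85) = 28723 + 85 = 28808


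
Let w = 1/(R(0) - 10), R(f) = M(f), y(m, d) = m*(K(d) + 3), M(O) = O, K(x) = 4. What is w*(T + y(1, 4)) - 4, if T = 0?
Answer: -47/10 ≈ -4.7000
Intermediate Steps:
y(m, d) = 7*m (y(m, d) = m*(4 + 3) = m*7 = 7*m)
R(f) = f
w = -⅒ (w = 1/(0 - 10) = 1/(-10) = -⅒ ≈ -0.10000)
w*(T + y(1, 4)) - 4 = -(0 + 7*1)/10 - 4 = -(0 + 7)/10 - 4 = -⅒*7 - 4 = -7/10 - 4 = -47/10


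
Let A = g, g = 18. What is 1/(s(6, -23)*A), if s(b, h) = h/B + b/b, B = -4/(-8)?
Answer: -1/810 ≈ -0.0012346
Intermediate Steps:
B = ½ (B = -4*(-⅛) = ½ ≈ 0.50000)
A = 18
s(b, h) = 1 + 2*h (s(b, h) = h/(½) + b/b = h*2 + 1 = 2*h + 1 = 1 + 2*h)
1/(s(6, -23)*A) = 1/((1 + 2*(-23))*18) = 1/((1 - 46)*18) = 1/(-45*18) = 1/(-810) = -1/810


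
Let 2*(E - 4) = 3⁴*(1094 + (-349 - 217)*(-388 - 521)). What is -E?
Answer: -20881318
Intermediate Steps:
E = 20881318 (E = 4 + (3⁴*(1094 + (-349 - 217)*(-388 - 521)))/2 = 4 + (81*(1094 - 566*(-909)))/2 = 4 + (81*(1094 + 514494))/2 = 4 + (81*515588)/2 = 4 + (½)*41762628 = 4 + 20881314 = 20881318)
-E = -1*20881318 = -20881318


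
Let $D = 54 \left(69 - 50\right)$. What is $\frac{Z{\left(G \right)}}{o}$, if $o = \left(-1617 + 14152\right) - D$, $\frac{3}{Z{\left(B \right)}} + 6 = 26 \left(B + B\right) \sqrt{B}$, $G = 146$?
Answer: $\frac{9}{48425358791686} + \frac{5694 \sqrt{146}}{24212679395843} \approx 2.8417 \cdot 10^{-9}$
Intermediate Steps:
$D = 1026$ ($D = 54 \cdot 19 = 1026$)
$Z{\left(B \right)} = \frac{3}{-6 + 52 B^{\frac{3}{2}}}$ ($Z{\left(B \right)} = \frac{3}{-6 + 26 \left(B + B\right) \sqrt{B}} = \frac{3}{-6 + 26 \cdot 2 B \sqrt{B}} = \frac{3}{-6 + 52 B \sqrt{B}} = \frac{3}{-6 + 52 B^{\frac{3}{2}}}$)
$o = 11509$ ($o = \left(-1617 + 14152\right) - 1026 = 12535 - 1026 = 11509$)
$\frac{Z{\left(G \right)}}{o} = \frac{\frac{3}{2} \frac{1}{-3 + 26 \cdot 146^{\frac{3}{2}}}}{11509} = \frac{3}{2 \left(-3 + 26 \cdot 146 \sqrt{146}\right)} \frac{1}{11509} = \frac{3}{2 \left(-3 + 3796 \sqrt{146}\right)} \frac{1}{11509} = \frac{3}{23018 \left(-3 + 3796 \sqrt{146}\right)}$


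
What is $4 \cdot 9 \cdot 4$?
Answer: $144$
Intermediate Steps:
$4 \cdot 9 \cdot 4 = 36 \cdot 4 = 144$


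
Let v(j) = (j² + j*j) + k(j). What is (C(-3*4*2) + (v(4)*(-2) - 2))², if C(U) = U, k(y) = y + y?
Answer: 11236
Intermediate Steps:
k(y) = 2*y
v(j) = 2*j + 2*j² (v(j) = (j² + j*j) + 2*j = (j² + j²) + 2*j = 2*j² + 2*j = 2*j + 2*j²)
(C(-3*4*2) + (v(4)*(-2) - 2))² = (-3*4*2 + ((2*4*(1 + 4))*(-2) - 2))² = (-12*2 + ((2*4*5)*(-2) - 2))² = (-24 + (40*(-2) - 2))² = (-24 + (-80 - 2))² = (-24 - 82)² = (-106)² = 11236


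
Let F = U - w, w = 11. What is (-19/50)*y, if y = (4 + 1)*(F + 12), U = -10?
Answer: 171/10 ≈ 17.100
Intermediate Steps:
F = -21 (F = -10 - 1*11 = -10 - 11 = -21)
y = -45 (y = (4 + 1)*(-21 + 12) = 5*(-9) = -45)
(-19/50)*y = -19/50*(-45) = 171/10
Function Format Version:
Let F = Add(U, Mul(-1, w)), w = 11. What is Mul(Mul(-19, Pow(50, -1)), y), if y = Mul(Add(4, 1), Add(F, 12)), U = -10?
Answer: Rational(171, 10) ≈ 17.100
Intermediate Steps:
F = -21 (F = Add(-10, Mul(-1, 11)) = Add(-10, -11) = -21)
y = -45 (y = Mul(Add(4, 1), Add(-21, 12)) = Mul(5, -9) = -45)
Mul(Mul(-19, Pow(50, -1)), y) = Mul(Mul(-19, Pow(50, -1)), -45) = Mul(Mul(-19, Rational(1, 50)), -45) = Mul(Rational(-19, 50), -45) = Rational(171, 10)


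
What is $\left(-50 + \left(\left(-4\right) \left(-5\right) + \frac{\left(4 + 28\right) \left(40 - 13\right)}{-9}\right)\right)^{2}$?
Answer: $15876$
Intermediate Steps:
$\left(-50 + \left(\left(-4\right) \left(-5\right) + \frac{\left(4 + 28\right) \left(40 - 13\right)}{-9}\right)\right)^{2} = \left(-50 + \left(20 + 32 \cdot 27 \left(- \frac{1}{9}\right)\right)\right)^{2} = \left(-50 + \left(20 + 864 \left(- \frac{1}{9}\right)\right)\right)^{2} = \left(-50 + \left(20 - 96\right)\right)^{2} = \left(-50 - 76\right)^{2} = \left(-126\right)^{2} = 15876$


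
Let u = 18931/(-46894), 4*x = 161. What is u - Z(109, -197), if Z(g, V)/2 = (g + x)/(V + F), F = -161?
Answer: 7220561/16788052 ≈ 0.43010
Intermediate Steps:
x = 161/4 (x = (1/4)*161 = 161/4 ≈ 40.250)
Z(g, V) = 2*(161/4 + g)/(-161 + V) (Z(g, V) = 2*((g + 161/4)/(V - 161)) = 2*((161/4 + g)/(-161 + V)) = 2*(161/4 + g)/(-161 + V))
u = -18931/46894 (u = 18931*(-1/46894) = -18931/46894 ≈ -0.40370)
u - Z(109, -197) = -18931/46894 - (161 + 4*109)/(2*(-161 - 197)) = -18931/46894 - (161 + 436)/(2*(-358)) = -18931/46894 - (-1)*597/(2*358) = -18931/46894 - 1*(-597/716) = -18931/46894 + 597/716 = 7220561/16788052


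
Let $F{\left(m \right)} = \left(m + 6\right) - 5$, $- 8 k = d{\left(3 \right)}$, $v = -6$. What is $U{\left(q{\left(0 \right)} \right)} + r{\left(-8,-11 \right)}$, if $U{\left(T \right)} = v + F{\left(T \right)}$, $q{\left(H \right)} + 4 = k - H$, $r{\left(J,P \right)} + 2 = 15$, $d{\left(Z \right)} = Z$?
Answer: $\frac{29}{8} \approx 3.625$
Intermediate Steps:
$r{\left(J,P \right)} = 13$ ($r{\left(J,P \right)} = -2 + 15 = 13$)
$k = - \frac{3}{8}$ ($k = \left(- \frac{1}{8}\right) 3 = - \frac{3}{8} \approx -0.375$)
$F{\left(m \right)} = 1 + m$ ($F{\left(m \right)} = \left(6 + m\right) - 5 = 1 + m$)
$q{\left(H \right)} = - \frac{35}{8} - H$ ($q{\left(H \right)} = -4 - \left(\frac{3}{8} + H\right) = - \frac{35}{8} - H$)
$U{\left(T \right)} = -5 + T$ ($U{\left(T \right)} = -6 + \left(1 + T\right) = -5 + T$)
$U{\left(q{\left(0 \right)} \right)} + r{\left(-8,-11 \right)} = \left(-5 - \frac{35}{8}\right) + 13 = - \frac{75}{8} + 13 = \frac{29}{8}$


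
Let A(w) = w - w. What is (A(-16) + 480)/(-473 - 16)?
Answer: -160/163 ≈ -0.98160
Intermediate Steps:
A(w) = 0
(A(-16) + 480)/(-473 - 16) = (0 + 480)/(-473 - 16) = 480/(-489) = 480*(-1/489) = -160/163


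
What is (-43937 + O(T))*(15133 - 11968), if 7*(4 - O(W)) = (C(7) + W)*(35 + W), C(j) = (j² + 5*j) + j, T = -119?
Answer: -140111385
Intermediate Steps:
C(j) = j² + 6*j
O(W) = 4 - (35 + W)*(91 + W)/7 (O(W) = 4 - (7*(6 + 7) + W)*(35 + W)/7 = 4 - (7*13 + W)*(35 + W)/7 = 4 - (91 + W)*(35 + W)/7 = 4 - (35 + W)*(91 + W)/7)
(-43937 + O(T))*(15133 - 11968) = (-43937 + (-451 - 18*(-119) - ⅐*(-119)²))*(15133 - 11968) = (-43937 + (-451 + 2142 - ⅐*14161))*3165 = (-43937 + (-451 + 2142 - 2023))*3165 = (-43937 - 332)*3165 = -44269*3165 = -140111385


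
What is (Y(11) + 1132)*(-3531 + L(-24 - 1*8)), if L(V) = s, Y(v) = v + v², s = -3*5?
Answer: -4482144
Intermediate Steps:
s = -15
L(V) = -15
(Y(11) + 1132)*(-3531 + L(-24 - 1*8)) = (11*(1 + 11) + 1132)*(-3531 - 15) = (11*12 + 1132)*(-3546) = (132 + 1132)*(-3546) = 1264*(-3546) = -4482144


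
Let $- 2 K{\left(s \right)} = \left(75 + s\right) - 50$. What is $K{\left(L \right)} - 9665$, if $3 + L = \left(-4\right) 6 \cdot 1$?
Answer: $-9664$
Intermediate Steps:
$L = -27$ ($L = -3 + \left(-4\right) 6 \cdot 1 = -3 - 24 = -27$)
$K{\left(s \right)} = - \frac{25}{2} - \frac{s}{2}$ ($K{\left(s \right)} = - \frac{\left(75 + s\right) - 50}{2} = - \frac{25 + s}{2} = - \frac{25}{2} - \frac{s}{2}$)
$K{\left(L \right)} - 9665 = \left(- \frac{25}{2} - - \frac{27}{2}\right) - 9665 = \left(- \frac{25}{2} + \frac{27}{2}\right) + \left(-12000 + 2335\right) = 1 - 9665 = -9664$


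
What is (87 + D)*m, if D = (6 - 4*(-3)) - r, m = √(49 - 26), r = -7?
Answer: 112*√23 ≈ 537.13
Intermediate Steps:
m = √23 ≈ 4.7958
D = 25 (D = (6 - 4*(-3)) - 1*(-7) = (6 + 12) + 7 = 18 + 7 = 25)
(87 + D)*m = (87 + 25)*√23 = 112*√23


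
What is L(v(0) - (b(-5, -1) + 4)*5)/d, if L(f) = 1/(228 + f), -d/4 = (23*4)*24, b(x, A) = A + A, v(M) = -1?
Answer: -1/1916544 ≈ -5.2177e-7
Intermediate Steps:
b(x, A) = 2*A
d = -8832 (d = -4*23*4*24 = -368*24 = -4*2208 = -8832)
L(v(0) - (b(-5, -1) + 4)*5)/d = 1/((228 + (-1 - (2*(-1) + 4)*5))*(-8832)) = -1/8832/(228 + (-1 - (-2 + 4)*5)) = -1/8832/(228 + (-1 - 1*2*5)) = -1/8832/(228 + (-1 - 2*5)) = -1/8832/(228 + (-1 - 10)) = -1/8832/(228 - 11) = -1/8832/217 = (1/217)*(-1/8832) = -1/1916544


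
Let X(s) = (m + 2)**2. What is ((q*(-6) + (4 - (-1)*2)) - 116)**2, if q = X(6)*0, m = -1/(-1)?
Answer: 12100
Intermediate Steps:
m = 1 (m = -1*(-1) = 1)
X(s) = 9 (X(s) = (1 + 2)**2 = 3**2 = 9)
q = 0 (q = 9*0 = 0)
((q*(-6) + (4 - (-1)*2)) - 116)**2 = ((0*(-6) + (4 - (-1)*2)) - 116)**2 = ((0 + (4 - 1*(-2))) - 116)**2 = ((0 + (4 + 2)) - 116)**2 = ((0 + 6) - 116)**2 = (6 - 116)**2 = (-110)**2 = 12100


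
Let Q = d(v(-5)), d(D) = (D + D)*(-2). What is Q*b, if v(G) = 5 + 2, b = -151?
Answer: 4228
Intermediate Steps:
v(G) = 7
d(D) = -4*D (d(D) = (2*D)*(-2) = -4*D)
Q = -28 (Q = -4*7 = -28)
Q*b = -28*(-151) = 4228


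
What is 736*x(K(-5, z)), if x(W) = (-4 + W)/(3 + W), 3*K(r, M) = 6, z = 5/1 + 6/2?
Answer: -1472/5 ≈ -294.40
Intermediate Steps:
z = 8 (z = 5*1 + 6*(½) = 5 + 3 = 8)
K(r, M) = 2 (K(r, M) = (⅓)*6 = 2)
x(W) = (-4 + W)/(3 + W)
736*x(K(-5, z)) = 736*((-4 + 2)/(3 + 2)) = 736*(-2/5) = 736*((⅕)*(-2)) = 736*(-⅖) = -1472/5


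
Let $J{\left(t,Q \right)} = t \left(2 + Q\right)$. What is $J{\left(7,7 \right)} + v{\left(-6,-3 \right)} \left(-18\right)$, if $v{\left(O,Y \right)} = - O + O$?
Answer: $63$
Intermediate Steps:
$v{\left(O,Y \right)} = 0$
$J{\left(7,7 \right)} + v{\left(-6,-3 \right)} \left(-18\right) = 7 \left(2 + 7\right) + 0 \left(-18\right) = 7 \cdot 9 + 0 = 63 + 0 = 63$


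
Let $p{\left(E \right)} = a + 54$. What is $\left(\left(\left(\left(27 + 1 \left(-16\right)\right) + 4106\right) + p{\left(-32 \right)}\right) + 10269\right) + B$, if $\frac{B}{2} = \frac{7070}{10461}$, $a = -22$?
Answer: $\frac{150840838}{10461} \approx 14419.0$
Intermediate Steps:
$p{\left(E \right)} = 32$ ($p{\left(E \right)} = -22 + 54 = 32$)
$B = \frac{14140}{10461}$ ($B = 2 \cdot \frac{7070}{10461} = \frac{14140}{10461} \approx 1.3517$)
$\left(\left(\left(\left(27 + 1 \left(-16\right)\right) + 4106\right) + p{\left(-32 \right)}\right) + 10269\right) + B = \left(\left(\left(\left(27 + 1 \left(-16\right)\right) + 4106\right) + 32\right) + 10269\right) + \frac{14140}{10461} = \left(\left(\left(\left(27 - 16\right) + 4106\right) + 32\right) + 10269\right) + \frac{14140}{10461} = \left(\left(\left(11 + 4106\right) + 32\right) + 10269\right) + \frac{14140}{10461} = \left(\left(4117 + 32\right) + 10269\right) + \frac{14140}{10461} = \left(4149 + 10269\right) + \frac{14140}{10461} = 14418 + \frac{14140}{10461} = \frac{150840838}{10461}$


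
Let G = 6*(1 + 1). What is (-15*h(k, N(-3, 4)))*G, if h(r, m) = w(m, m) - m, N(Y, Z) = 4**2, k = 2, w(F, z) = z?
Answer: 0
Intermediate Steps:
G = 12 (G = 6*2 = 12)
N(Y, Z) = 16
h(r, m) = 0 (h(r, m) = m - m = 0)
(-15*h(k, N(-3, 4)))*G = -15*0*12 = 0*12 = 0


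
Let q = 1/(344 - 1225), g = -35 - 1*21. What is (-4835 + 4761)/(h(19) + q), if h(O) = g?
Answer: 65194/49337 ≈ 1.3214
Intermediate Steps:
g = -56 (g = -35 - 21 = -56)
h(O) = -56
q = -1/881 (q = 1/(-881) = -1/881 ≈ -0.0011351)
(-4835 + 4761)/(h(19) + q) = (-4835 + 4761)/(-56 - 1/881) = -74/(-49337/881) = -74*(-881/49337) = 65194/49337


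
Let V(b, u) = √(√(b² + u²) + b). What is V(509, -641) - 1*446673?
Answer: -446673 + √(509 + √669962) ≈ -4.4664e+5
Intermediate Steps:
V(b, u) = √(b + √(b² + u²))
V(509, -641) - 1*446673 = √(509 + √(509² + (-641)²)) - 1*446673 = √(509 + √(259081 + 410881)) - 446673 = √(509 + √669962) - 446673 = -446673 + √(509 + √669962)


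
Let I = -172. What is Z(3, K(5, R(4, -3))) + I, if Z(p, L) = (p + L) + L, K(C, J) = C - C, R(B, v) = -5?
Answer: -169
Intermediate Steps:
K(C, J) = 0
Z(p, L) = p + 2*L (Z(p, L) = (L + p) + L = p + 2*L)
Z(3, K(5, R(4, -3))) + I = (3 + 2*0) - 172 = (3 + 0) - 172 = 3 - 172 = -169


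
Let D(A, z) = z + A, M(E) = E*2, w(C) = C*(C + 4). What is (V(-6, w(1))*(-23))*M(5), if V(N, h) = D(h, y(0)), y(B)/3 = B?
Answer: -1150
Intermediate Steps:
y(B) = 3*B
w(C) = C*(4 + C)
M(E) = 2*E
D(A, z) = A + z
V(N, h) = h (V(N, h) = h + 3*0 = h + 0 = h)
(V(-6, w(1))*(-23))*M(5) = ((1*(4 + 1))*(-23))*(2*5) = ((1*5)*(-23))*10 = (5*(-23))*10 = -115*10 = -1150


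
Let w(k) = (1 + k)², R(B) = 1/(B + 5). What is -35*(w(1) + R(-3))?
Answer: -315/2 ≈ -157.50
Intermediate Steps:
R(B) = 1/(5 + B)
-35*(w(1) + R(-3)) = -35*((1 + 1)² + 1/(5 - 3)) = -35*(2² + 1/2) = -35*(4 + ½) = -35*9/2 = -315/2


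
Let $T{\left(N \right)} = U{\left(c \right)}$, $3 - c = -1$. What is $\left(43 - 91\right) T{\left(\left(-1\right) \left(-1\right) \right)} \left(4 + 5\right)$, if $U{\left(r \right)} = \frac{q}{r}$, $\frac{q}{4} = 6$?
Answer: $-2592$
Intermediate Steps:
$q = 24$ ($q = 4 \cdot 6 = 24$)
$c = 4$ ($c = 3 - -1 = 3 + 1 = 4$)
$U{\left(r \right)} = \frac{24}{r}$
$T{\left(N \right)} = 6$ ($T{\left(N \right)} = \frac{24}{4} = 24 \cdot \frac{1}{4} = 6$)
$\left(43 - 91\right) T{\left(\left(-1\right) \left(-1\right) \right)} \left(4 + 5\right) = \left(43 - 91\right) 6 \left(4 + 5\right) = - 48 \cdot 6 \cdot 9 = \left(-48\right) 54 = -2592$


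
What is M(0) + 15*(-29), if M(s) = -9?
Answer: -444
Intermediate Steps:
M(0) + 15*(-29) = -9 + 15*(-29) = -9 - 435 = -444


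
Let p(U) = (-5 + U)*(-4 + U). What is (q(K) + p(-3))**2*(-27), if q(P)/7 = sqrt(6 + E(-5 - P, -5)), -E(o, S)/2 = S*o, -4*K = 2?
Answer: -33075 - 21168*I*sqrt(39) ≈ -33075.0 - 1.3219e+5*I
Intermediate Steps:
K = -1/2 (K = -1/4*2 = -1/2 ≈ -0.50000)
E(o, S) = -2*S*o
q(P) = 7*sqrt(-44 - 10*P) (q(P) = 7*sqrt(6 - 2*(-5)*(-5 - P)) = 7*sqrt(6 + (-50 - 10*P)) = 7*sqrt(-44 - 10*P))
(q(K) + p(-3))**2*(-27) = (7*sqrt(-44 - 10*(-1/2)) + (20 + (-3)**2 - 9*(-3)))**2*(-27) = (7*sqrt(-44 + 5) + (20 + 9 + 27))**2*(-27) = (7*sqrt(-39) + 56)**2*(-27) = (7*(I*sqrt(39)) + 56)**2*(-27) = (7*I*sqrt(39) + 56)**2*(-27) = (56 + 7*I*sqrt(39))**2*(-27) = -27*(56 + 7*I*sqrt(39))**2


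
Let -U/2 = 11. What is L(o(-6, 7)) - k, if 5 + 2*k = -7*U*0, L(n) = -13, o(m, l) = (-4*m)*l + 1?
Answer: -21/2 ≈ -10.500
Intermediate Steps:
U = -22 (U = -2*11 = -22)
o(m, l) = 1 - 4*l*m (o(m, l) = -4*l*m + 1 = 1 - 4*l*m)
k = -5/2 (k = -5/2 + (-7*(-22)*0)/2 = -5/2 + (154*0)/2 = -5/2 + (½)*0 = -5/2 + 0 = -5/2 ≈ -2.5000)
L(o(-6, 7)) - k = -13 - 1*(-5/2) = -13 + 5/2 = -21/2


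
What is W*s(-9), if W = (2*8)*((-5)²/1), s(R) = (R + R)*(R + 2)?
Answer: 50400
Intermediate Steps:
s(R) = 2*R*(2 + R) (s(R) = (2*R)*(2 + R) = 2*R*(2 + R))
W = 400 (W = 16*(25*1) = 16*25 = 400)
W*s(-9) = 400*(2*(-9)*(2 - 9)) = 400*(2*(-9)*(-7)) = 400*126 = 50400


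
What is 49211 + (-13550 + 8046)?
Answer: 43707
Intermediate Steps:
49211 + (-13550 + 8046) = 49211 - 5504 = 43707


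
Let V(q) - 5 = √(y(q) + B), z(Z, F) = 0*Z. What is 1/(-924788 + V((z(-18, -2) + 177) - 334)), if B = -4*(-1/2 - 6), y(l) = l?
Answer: -924783/855223597220 - I*√131/855223597220 ≈ -1.0813e-6 - 1.3383e-11*I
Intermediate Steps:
z(Z, F) = 0
B = 26 (B = -4*(-1*½ - 6) = -4*(-½ - 6) = -4*(-13/2) = 26)
V(q) = 5 + √(26 + q) (V(q) = 5 + √(q + 26) = 5 + √(26 + q))
1/(-924788 + V((z(-18, -2) + 177) - 334)) = 1/(-924788 + (5 + √(26 + ((0 + 177) - 334)))) = 1/(-924788 + (5 + √(26 + (177 - 334)))) = 1/(-924788 + (5 + √(26 - 157))) = 1/(-924788 + (5 + √(-131))) = 1/(-924788 + (5 + I*√131)) = 1/(-924783 + I*√131)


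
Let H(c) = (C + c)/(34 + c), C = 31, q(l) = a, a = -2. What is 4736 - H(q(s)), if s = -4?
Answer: 151523/32 ≈ 4735.1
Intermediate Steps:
q(l) = -2
H(c) = (31 + c)/(34 + c)
4736 - H(q(s)) = 4736 - (31 - 2)/(34 - 2) = 4736 - 29/32 = 151523/32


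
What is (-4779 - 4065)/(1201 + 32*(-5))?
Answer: -2948/347 ≈ -8.4957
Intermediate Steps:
(-4779 - 4065)/(1201 + 32*(-5)) = -8844/(1201 - 160) = -8844/1041 = -8844*1/1041 = -2948/347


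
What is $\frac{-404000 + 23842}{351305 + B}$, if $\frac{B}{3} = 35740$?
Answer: $- \frac{380158}{458525} \approx -0.82909$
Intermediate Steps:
$B = 107220$ ($B = 3 \cdot 35740 = 107220$)
$\frac{-404000 + 23842}{351305 + B} = \frac{-404000 + 23842}{351305 + 107220} = - \frac{380158}{458525}$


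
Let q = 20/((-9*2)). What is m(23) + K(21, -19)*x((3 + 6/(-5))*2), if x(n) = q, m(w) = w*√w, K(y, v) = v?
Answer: 190/9 + 23*√23 ≈ 131.42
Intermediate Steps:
q = -10/9 (q = 20/(-18) = 20*(-1/18) = -10/9 ≈ -1.1111)
m(w) = w^(3/2)
x(n) = -10/9
m(23) + K(21, -19)*x((3 + 6/(-5))*2) = 23^(3/2) - 19*(-10/9) = 23*√23 + 190/9 = 190/9 + 23*√23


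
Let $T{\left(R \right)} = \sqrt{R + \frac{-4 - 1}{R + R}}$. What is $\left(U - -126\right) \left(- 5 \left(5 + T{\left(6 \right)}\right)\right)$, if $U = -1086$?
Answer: $24000 + 800 \sqrt{201} \approx 35342.0$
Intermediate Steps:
$T{\left(R \right)} = \sqrt{R - \frac{5}{2 R}}$
$\left(U - -126\right) \left(- 5 \left(5 + T{\left(6 \right)}\right)\right) = \left(-1086 - -126\right) \left(- 5 \left(5 + \frac{\sqrt{- \frac{10}{6} + 4 \cdot 6}}{2}\right)\right) = \left(-1086 + 126\right) \left(- 5 \left(5 + \frac{\sqrt{\left(-10\right) \frac{1}{6} + 24}}{2}\right)\right) = - 960 \left(- 5 \left(5 + \frac{\sqrt{- \frac{5}{3} + 24}}{2}\right)\right) = - 960 \left(- 5 \left(5 + \frac{\sqrt{\frac{67}{3}}}{2}\right)\right) = - 960 \left(- 5 \left(5 + \frac{\frac{1}{3} \sqrt{201}}{2}\right)\right) = - 960 \left(- 5 \left(5 + \frac{\sqrt{201}}{6}\right)\right) = - 960 \left(-25 - \frac{5 \sqrt{201}}{6}\right) = 24000 + 800 \sqrt{201}$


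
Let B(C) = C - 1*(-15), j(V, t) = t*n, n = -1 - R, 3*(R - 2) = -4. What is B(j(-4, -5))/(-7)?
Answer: -10/3 ≈ -3.3333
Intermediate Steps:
R = 2/3 (R = 2 + (1/3)*(-4) = 2 - 4/3 = 2/3 ≈ 0.66667)
n = -5/3 (n = -1 - 1*2/3 = -1 - 2/3 = -5/3 ≈ -1.6667)
j(V, t) = -5*t/3 (j(V, t) = t*(-5/3) = -5*t/3)
B(C) = 15 + C (B(C) = C + 15 = 15 + C)
B(j(-4, -5))/(-7) = (15 - 5/3*(-5))/(-7) = -(15 + 25/3)/7 = -1/7*70/3 = -10/3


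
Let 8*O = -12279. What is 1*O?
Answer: -12279/8 ≈ -1534.9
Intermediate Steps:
O = -12279/8 (O = (⅛)*(-12279) = -12279/8 ≈ -1534.9)
1*O = 1*(-12279/8) = -12279/8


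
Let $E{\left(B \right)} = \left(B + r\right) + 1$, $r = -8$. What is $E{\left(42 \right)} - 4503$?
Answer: $-4468$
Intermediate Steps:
$E{\left(B \right)} = -7 + B$ ($E{\left(B \right)} = \left(B - 8\right) + 1 = \left(-8 + B\right) + 1 = -7 + B$)
$E{\left(42 \right)} - 4503 = \left(-7 + 42\right) - 4503 = 35 - 4503 = -4468$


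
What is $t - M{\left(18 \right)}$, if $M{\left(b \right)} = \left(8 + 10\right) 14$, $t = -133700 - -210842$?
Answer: $76890$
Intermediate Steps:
$t = 77142$ ($t = -133700 + 210842 = 77142$)
$M{\left(b \right)} = 252$ ($M{\left(b \right)} = 18 \cdot 14 = 252$)
$t - M{\left(18 \right)} = 77142 - 252 = 76890$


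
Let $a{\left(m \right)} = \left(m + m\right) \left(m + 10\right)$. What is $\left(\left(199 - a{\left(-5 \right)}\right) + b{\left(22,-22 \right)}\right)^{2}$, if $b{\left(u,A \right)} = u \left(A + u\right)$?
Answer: $62001$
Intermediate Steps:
$a{\left(m \right)} = 2 m \left(10 + m\right)$
$\left(\left(199 - a{\left(-5 \right)}\right) + b{\left(22,-22 \right)}\right)^{2} = \left(\left(199 - 2 \left(-5\right) \left(10 - 5\right)\right) + 22 \left(-22 + 22\right)\right)^{2} = \left(\left(199 - 2 \left(-5\right) 5\right) + 22 \cdot 0\right)^{2} = \left(\left(199 - -50\right) + 0\right)^{2} = \left(\left(199 + 50\right) + 0\right)^{2} = \left(249 + 0\right)^{2} = 249^{2} = 62001$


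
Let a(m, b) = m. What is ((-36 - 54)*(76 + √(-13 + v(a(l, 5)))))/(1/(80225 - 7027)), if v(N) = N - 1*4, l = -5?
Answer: -500674320 - 6587820*I*√22 ≈ -5.0067e+8 - 3.09e+7*I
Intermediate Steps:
v(N) = -4 + N (v(N) = N - 4 = -4 + N)
((-36 - 54)*(76 + √(-13 + v(a(l, 5)))))/(1/(80225 - 7027)) = ((-36 - 54)*(76 + √(-13 + (-4 - 5))))/(1/(80225 - 7027)) = (-90*(76 + √(-13 - 9)))/(1/73198) = (-90*(76 + √(-22)))/(1/73198) = -90*(76 + I*√22)*73198 = (-6840 - 90*I*√22)*73198 = -500674320 - 6587820*I*√22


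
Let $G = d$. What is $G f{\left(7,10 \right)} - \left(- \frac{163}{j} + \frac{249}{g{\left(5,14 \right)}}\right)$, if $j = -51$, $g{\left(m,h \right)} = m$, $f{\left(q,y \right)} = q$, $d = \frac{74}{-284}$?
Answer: $- \frac{1985033}{36210} \approx -54.82$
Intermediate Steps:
$d = - \frac{37}{142}$ ($d = 74 \left(- \frac{1}{284}\right) = - \frac{37}{142} \approx -0.26056$)
$G = - \frac{37}{142} \approx -0.26056$
$G f{\left(7,10 \right)} - \left(- \frac{163}{j} + \frac{249}{g{\left(5,14 \right)}}\right) = \left(- \frac{37}{142}\right) 7 + \left(\frac{163}{-51} - \frac{249}{5}\right) = - \frac{259}{142} + \left(163 \left(- \frac{1}{51}\right) - \frac{249}{5}\right) = - \frac{259}{142} - \frac{13514}{255} = - \frac{1985033}{36210}$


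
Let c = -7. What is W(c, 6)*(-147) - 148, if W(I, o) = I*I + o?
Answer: -8233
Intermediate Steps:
W(I, o) = o + I**2 (W(I, o) = I**2 + o = o + I**2)
W(c, 6)*(-147) - 148 = (6 + (-7)**2)*(-147) - 148 = (6 + 49)*(-147) - 148 = 55*(-147) - 148 = -8085 - 148 = -8233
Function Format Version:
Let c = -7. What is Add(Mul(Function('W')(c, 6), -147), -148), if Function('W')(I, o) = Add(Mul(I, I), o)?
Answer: -8233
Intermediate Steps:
Function('W')(I, o) = Add(o, Pow(I, 2)) (Function('W')(I, o) = Add(Pow(I, 2), o) = Add(o, Pow(I, 2)))
Add(Mul(Function('W')(c, 6), -147), -148) = Add(Mul(Add(6, Pow(-7, 2)), -147), -148) = Add(Mul(Add(6, 49), -147), -148) = Add(Mul(55, -147), -148) = Add(-8085, -148) = -8233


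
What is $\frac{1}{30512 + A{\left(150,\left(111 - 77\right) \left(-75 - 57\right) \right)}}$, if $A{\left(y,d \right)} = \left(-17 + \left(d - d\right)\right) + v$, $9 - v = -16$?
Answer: $\frac{1}{30520} \approx 3.2765 \cdot 10^{-5}$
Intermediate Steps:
$v = 25$ ($v = 9 - -16 = 9 + 16 = 25$)
$A{\left(y,d \right)} = 8$ ($A{\left(y,d \right)} = \left(-17 + \left(d - d\right)\right) + 25 = \left(-17 + 0\right) + 25 = -17 + 25 = 8$)
$\frac{1}{30512 + A{\left(150,\left(111 - 77\right) \left(-75 - 57\right) \right)}} = \frac{1}{30512 + 8} = \frac{1}{30520}$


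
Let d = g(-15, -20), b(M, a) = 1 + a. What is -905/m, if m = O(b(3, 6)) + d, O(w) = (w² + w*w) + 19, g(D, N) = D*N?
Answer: -905/417 ≈ -2.1703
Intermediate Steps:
d = 300 (d = -15*(-20) = 300)
O(w) = 19 + 2*w² (O(w) = (w² + w²) + 19 = 2*w² + 19 = 19 + 2*w²)
m = 417 (m = (19 + 2*(1 + 6)²) + 300 = (19 + 2*7²) + 300 = (19 + 2*49) + 300 = (19 + 98) + 300 = 117 + 300 = 417)
-905/m = -905/417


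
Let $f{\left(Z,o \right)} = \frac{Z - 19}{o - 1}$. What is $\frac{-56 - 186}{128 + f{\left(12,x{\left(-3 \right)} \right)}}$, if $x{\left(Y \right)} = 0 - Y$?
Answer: $- \frac{484}{249} \approx -1.9438$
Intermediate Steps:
$x{\left(Y \right)} = - Y$
$f{\left(Z,o \right)} = \frac{-19 + Z}{-1 + o}$
$\frac{-56 - 186}{128 + f{\left(12,x{\left(-3 \right)} \right)}} = \frac{-56 - 186}{128 + \frac{-19 + 12}{-1 - -3}} = - \frac{242}{128 + \frac{1}{-1 + 3} \left(-7\right)} = - \frac{242}{128 + \frac{1}{2} \left(-7\right)} = - \frac{242}{128 - \frac{7}{2}} = - \frac{242}{\frac{249}{2}} = \left(-242\right) \frac{2}{249} = - \frac{484}{249}$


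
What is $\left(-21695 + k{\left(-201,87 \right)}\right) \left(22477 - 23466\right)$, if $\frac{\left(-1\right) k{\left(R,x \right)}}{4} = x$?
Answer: $21800527$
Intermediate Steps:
$k{\left(R,x \right)} = - 4 x$
$\left(-21695 + k{\left(-201,87 \right)}\right) \left(22477 - 23466\right) = \left(-21695 - 348\right) \left(22477 - 23466\right) = \left(-21695 - 348\right) \left(-989\right) = \left(-22043\right) \left(-989\right) = 21800527$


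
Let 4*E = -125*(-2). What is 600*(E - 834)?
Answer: -462900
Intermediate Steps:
E = 125/2 (E = (-125*(-2))/4 = (1/4)*250 = 125/2 ≈ 62.500)
600*(E - 834) = 600*(125/2 - 834) = 600*(-1543/2) = -462900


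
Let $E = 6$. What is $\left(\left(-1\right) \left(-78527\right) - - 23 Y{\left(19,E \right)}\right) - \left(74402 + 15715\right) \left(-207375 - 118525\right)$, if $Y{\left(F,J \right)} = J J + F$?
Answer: $29369210092$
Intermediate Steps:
$Y{\left(F,J \right)} = F + J^{2}$ ($Y{\left(F,J \right)} = J^{2} + F = F + J^{2}$)
$\left(\left(-1\right) \left(-78527\right) - - 23 Y{\left(19,E \right)}\right) - \left(74402 + 15715\right) \left(-207375 - 118525\right) = \left(\left(-1\right) \left(-78527\right) - - 23 \left(19 + 6^{2}\right)\right) - \left(74402 + 15715\right) \left(-207375 - 118525\right) = \left(78527 - - 23 \left(19 + 36\right)\right) - 90117 \left(-325900\right) = \left(78527 - \left(-23\right) 55\right) - -29369130300 = \left(78527 - -1265\right) + 29369130300 = \left(78527 + 1265\right) + 29369130300 = 79792 + 29369130300 = 29369210092$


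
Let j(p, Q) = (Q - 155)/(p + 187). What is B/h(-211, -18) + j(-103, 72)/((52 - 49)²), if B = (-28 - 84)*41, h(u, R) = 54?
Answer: -21457/252 ≈ -85.147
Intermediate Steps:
B = -4592 (B = -112*41 = -4592)
j(p, Q) = (-155 + Q)/(187 + p)
B/h(-211, -18) + j(-103, 72)/((52 - 49)²) = -4592/54 + ((-155 + 72)/(187 - 103))/((52 - 49)²) = -4592*1/54 + (-83/84)/(3²) = -2296/27 + ((1/84)*(-83))/9 = -2296/27 - 83/84*⅑ = -2296/27 - 83/756 = -21457/252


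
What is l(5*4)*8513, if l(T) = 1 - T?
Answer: -161747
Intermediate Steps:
l(5*4)*8513 = (1 - 5*4)*8513 = (1 - 1*20)*8513 = (1 - 20)*8513 = -19*8513 = -161747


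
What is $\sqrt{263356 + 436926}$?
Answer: $\sqrt{700282} \approx 836.83$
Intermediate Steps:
$\sqrt{263356 + 436926} = \sqrt{700282}$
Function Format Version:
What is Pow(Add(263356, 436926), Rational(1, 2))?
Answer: Pow(700282, Rational(1, 2)) ≈ 836.83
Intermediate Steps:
Pow(Add(263356, 436926), Rational(1, 2)) = Pow(700282, Rational(1, 2))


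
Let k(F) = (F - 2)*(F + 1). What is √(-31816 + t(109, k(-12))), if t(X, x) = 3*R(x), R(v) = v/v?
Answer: I*√31813 ≈ 178.36*I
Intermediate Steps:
R(v) = 1
k(F) = (1 + F)*(-2 + F) (k(F) = (-2 + F)*(1 + F) = (1 + F)*(-2 + F))
t(X, x) = 3 (t(X, x) = 3*1 = 3)
√(-31816 + t(109, k(-12))) = √(-31816 + 3) = √(-31813) = I*√31813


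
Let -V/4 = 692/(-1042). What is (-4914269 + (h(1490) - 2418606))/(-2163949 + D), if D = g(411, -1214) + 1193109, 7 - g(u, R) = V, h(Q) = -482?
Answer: 3820678997/505805377 ≈ 7.5537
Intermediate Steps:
V = 1384/521 (V = -2768/(-1042) = -2768*(-1)/1042 = -4*(-346/521) = 1384/521 ≈ 2.6564)
g(u, R) = 2263/521 (g(u, R) = 7 - 1*1384/521 = 7 - 1384/521 = 2263/521)
D = 621612052/521 (D = 2263/521 + 1193109 = 621612052/521 ≈ 1.1931e+6)
(-4914269 + (h(1490) - 2418606))/(-2163949 + D) = (-4914269 + (-482 - 2418606))/(-2163949 + 621612052/521) = (-4914269 - 2419088)/(-505805377/521) = -7333357*(-521/505805377) = 3820678997/505805377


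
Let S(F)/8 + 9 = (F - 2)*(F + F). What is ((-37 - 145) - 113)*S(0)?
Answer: 21240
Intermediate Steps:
S(F) = -72 + 16*F*(-2 + F) (S(F) = -72 + 8*((F - 2)*(F + F)) = -72 + 8*((-2 + F)*(2*F)) = -72 + 8*(2*F*(-2 + F)) = -72 + 16*F*(-2 + F))
((-37 - 145) - 113)*S(0) = ((-37 - 145) - 113)*(-72 - 32*0 + 16*0²) = (-182 - 113)*(-72 + 0 + 16*0) = -295*(-72 + 0 + 0) = -295*(-72) = 21240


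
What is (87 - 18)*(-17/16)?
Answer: -1173/16 ≈ -73.313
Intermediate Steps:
(87 - 18)*(-17/16) = 69*(-17*1/16) = 69*(-17/16) = -1173/16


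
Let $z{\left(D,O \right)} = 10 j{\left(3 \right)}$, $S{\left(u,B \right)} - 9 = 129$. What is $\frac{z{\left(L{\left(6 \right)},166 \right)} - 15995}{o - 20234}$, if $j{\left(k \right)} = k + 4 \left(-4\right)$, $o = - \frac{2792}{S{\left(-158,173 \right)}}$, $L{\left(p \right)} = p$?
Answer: $\frac{1112625}{1397542} \approx 0.79613$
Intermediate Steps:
$S{\left(u,B \right)} = 138$ ($S{\left(u,B \right)} = 9 + 129 = 138$)
$o = - \frac{1396}{69}$ ($o = - \frac{2792}{138} = \left(-2792\right) \frac{1}{138} = - \frac{1396}{69} \approx -20.232$)
$j{\left(k \right)} = -16 + k$ ($j{\left(k \right)} = k - 16 = -16 + k$)
$z{\left(D,O \right)} = -130$ ($z{\left(D,O \right)} = 10 \left(-16 + 3\right) = 10 \left(-13\right) = -130$)
$\frac{z{\left(L{\left(6 \right)},166 \right)} - 15995}{o - 20234} = \frac{-130 - 15995}{- \frac{1396}{69} - 20234} = - \frac{16125}{- \frac{1397542}{69}} = \left(-16125\right) \left(- \frac{69}{1397542}\right) = \frac{1112625}{1397542}$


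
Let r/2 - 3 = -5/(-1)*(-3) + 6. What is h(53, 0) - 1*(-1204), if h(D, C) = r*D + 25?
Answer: 593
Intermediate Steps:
r = -12 (r = 6 + 2*(-5/(-1)*(-3) + 6) = 6 + 2*(-5*(-1)*(-3) + 6) = 6 + 2*(5*(-3) + 6) = 6 + 2*(-15 + 6) = 6 + 2*(-9) = 6 - 18 = -12)
h(D, C) = 25 - 12*D (h(D, C) = -12*D + 25 = 25 - 12*D)
h(53, 0) - 1*(-1204) = (25 - 12*53) - 1*(-1204) = (25 - 636) + 1204 = -611 + 1204 = 593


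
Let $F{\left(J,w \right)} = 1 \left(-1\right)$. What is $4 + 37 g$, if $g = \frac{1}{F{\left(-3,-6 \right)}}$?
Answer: $-33$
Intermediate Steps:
$F{\left(J,w \right)} = -1$
$g = -1$ ($g = \frac{1}{-1} = -1$)
$4 + 37 g = 4 + 37 \left(-1\right) = 4 - 37 = -33$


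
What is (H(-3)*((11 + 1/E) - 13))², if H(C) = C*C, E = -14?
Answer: 68121/196 ≈ 347.56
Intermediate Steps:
H(C) = C²
(H(-3)*((11 + 1/E) - 13))² = ((-3)²*((11 + 1/(-14)) - 13))² = (9*((11 - 1/14) - 13))² = (9*(153/14 - 13))² = (9*(-29/14))² = (-261/14)² = 68121/196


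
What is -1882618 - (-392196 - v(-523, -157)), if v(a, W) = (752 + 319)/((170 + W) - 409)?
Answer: -65578687/44 ≈ -1.4904e+6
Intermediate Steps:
v(a, W) = 1071/(-239 + W)
-1882618 - (-392196 - v(-523, -157)) = -1882618 - (-392196 - 1071/(-239 - 157)) = -1882618 - (-392196 - 1071/(-396)) = -1882618 - (-392196 - 1071*(-1)/396) = -1882618 - (-392196 - 1*(-119/44)) = -1882618 - (-392196 + 119/44) = -1882618 - 1*(-17256505/44) = -1882618 + 17256505/44 = -65578687/44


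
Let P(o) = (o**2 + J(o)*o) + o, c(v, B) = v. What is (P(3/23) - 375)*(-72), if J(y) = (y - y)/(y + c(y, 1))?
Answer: 14277384/529 ≈ 26989.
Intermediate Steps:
J(y) = 0 (J(y) = (y - y)/(y + y) = 0/((2*y)) = 0*(1/(2*y)) = 0)
P(o) = o + o**2 (P(o) = (o**2 + 0*o) + o = (o**2 + 0) + o = o**2 + o = o + o**2)
(P(3/23) - 375)*(-72) = ((3/23)*(1 + 3/23) - 375)*(-72) = ((3*(1/23))*(1 + 3*(1/23)) - 375)*(-72) = (3*(1 + 3/23)/23 - 375)*(-72) = ((3/23)*(26/23) - 375)*(-72) = (78/529 - 375)*(-72) = -198297/529*(-72) = 14277384/529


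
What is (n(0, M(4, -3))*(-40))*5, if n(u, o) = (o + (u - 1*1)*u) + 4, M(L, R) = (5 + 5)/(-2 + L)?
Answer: -1800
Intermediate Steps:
M(L, R) = 10/(-2 + L)
n(u, o) = 4 + o + u*(-1 + u) (n(u, o) = (o + (u - 1)*u) + 4 = (o + (-1 + u)*u) + 4 = (o + u*(-1 + u)) + 4 = 4 + o + u*(-1 + u))
(n(0, M(4, -3))*(-40))*5 = ((4 + 10/(-2 + 4) + 0**2 - 1*0)*(-40))*5 = ((4 + 10/2 + 0 + 0)*(-40))*5 = ((4 + 10*(1/2) + 0 + 0)*(-40))*5 = ((4 + 5 + 0 + 0)*(-40))*5 = (9*(-40))*5 = -360*5 = -1800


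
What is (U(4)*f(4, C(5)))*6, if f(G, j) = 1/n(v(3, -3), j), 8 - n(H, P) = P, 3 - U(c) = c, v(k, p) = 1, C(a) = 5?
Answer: -2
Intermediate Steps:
U(c) = 3 - c
n(H, P) = 8 - P
f(G, j) = 1/(8 - j)
(U(4)*f(4, C(5)))*6 = ((3 - 1*4)*(-1/(-8 + 5)))*6 = ((3 - 4)*(-1/(-3)))*6 = -(-1)*(-1)/3*6 = -1*⅓*6 = -⅓*6 = -2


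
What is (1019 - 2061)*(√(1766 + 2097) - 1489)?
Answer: 1551538 - 1042*√3863 ≈ 1.4868e+6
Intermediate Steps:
(1019 - 2061)*(√(1766 + 2097) - 1489) = -1042*(√3863 - 1489) = -1042*(-1489 + √3863) = 1551538 - 1042*√3863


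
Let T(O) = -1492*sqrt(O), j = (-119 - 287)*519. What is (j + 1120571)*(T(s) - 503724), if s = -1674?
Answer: -458316807468 - 4072519932*I*sqrt(186) ≈ -4.5832e+11 - 5.5542e+10*I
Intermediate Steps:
j = -210714 (j = -406*519 = -210714)
(j + 1120571)*(T(s) - 503724) = (-210714 + 1120571)*(-4476*I*sqrt(186) - 503724) = 909857*(-4476*I*sqrt(186) - 503724) = 909857*(-503724 - 4476*I*sqrt(186)) = -458316807468 - 4072519932*I*sqrt(186)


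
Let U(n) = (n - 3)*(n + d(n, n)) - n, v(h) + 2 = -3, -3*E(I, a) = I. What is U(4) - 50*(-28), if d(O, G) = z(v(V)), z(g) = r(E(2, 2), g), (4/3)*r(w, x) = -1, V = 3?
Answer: 5597/4 ≈ 1399.3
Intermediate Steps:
E(I, a) = -I/3
r(w, x) = -¾ (r(w, x) = (¾)*(-1) = -¾)
v(h) = -5 (v(h) = -2 - 3 = -5)
z(g) = -¾
d(O, G) = -¾
U(n) = -n + (-3 + n)*(-¾ + n) (U(n) = (n - 3)*(n - ¾) - n = (-3 + n)*(-¾ + n) - n = -n + (-3 + n)*(-¾ + n))
U(4) - 50*(-28) = (9/4 + 4² - 19/4*4) - 50*(-28) = (9/4 + 16 - 19) + 1400 = -¾ + 1400 = 5597/4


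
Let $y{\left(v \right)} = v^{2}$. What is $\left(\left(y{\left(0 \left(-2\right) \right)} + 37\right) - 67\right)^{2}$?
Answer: $900$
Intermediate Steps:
$\left(\left(y{\left(0 \left(-2\right) \right)} + 37\right) - 67\right)^{2} = \left(\left(\left(0 \left(-2\right)\right)^{2} + 37\right) - 67\right)^{2} = \left(\left(0^{2} + 37\right) - 67\right)^{2} = \left(\left(0 + 37\right) - 67\right)^{2} = \left(37 - 67\right)^{2} = \left(-30\right)^{2} = 900$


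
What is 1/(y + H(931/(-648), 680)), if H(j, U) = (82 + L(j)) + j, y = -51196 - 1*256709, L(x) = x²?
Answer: -419904/129255845519 ≈ -3.2486e-6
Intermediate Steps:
y = -307905 (y = -51196 - 256709 = -307905)
H(j, U) = 82 + j + j² (H(j, U) = (82 + j²) + j = 82 + j + j²)
1/(y + H(931/(-648), 680)) = 1/(-307905 + (82 + 931/(-648) + (931/(-648))²)) = 1/(-307905 + (82 + 931*(-1/648) + (931*(-1/648))²)) = 1/(-307905 + (82 - 931/648 + (-931/648)²)) = 1/(-307905 + (82 - 931/648 + 866761/419904)) = 1/(-307905 + 34695601/419904) = 1/(-129255845519/419904) = -419904/129255845519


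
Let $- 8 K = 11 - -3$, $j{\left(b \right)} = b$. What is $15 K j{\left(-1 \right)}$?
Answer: $\frac{105}{4} \approx 26.25$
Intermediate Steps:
$K = - \frac{7}{4}$ ($K = - \frac{11 - -3}{8} = - \frac{11 + 3}{8} = \left(- \frac{1}{8}\right) 14 = - \frac{7}{4} \approx -1.75$)
$15 K j{\left(-1 \right)} = 15 \left(- \frac{7}{4}\right) \left(-1\right) = \left(- \frac{105}{4}\right) \left(-1\right) = \frac{105}{4}$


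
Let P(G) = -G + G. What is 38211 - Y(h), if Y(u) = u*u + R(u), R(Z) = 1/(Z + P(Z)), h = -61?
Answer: 2103891/61 ≈ 34490.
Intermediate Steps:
P(G) = 0
R(Z) = 1/Z (R(Z) = 1/(Z + 0) = 1/Z)
Y(u) = 1/u + u² (Y(u) = u*u + 1/u = u² + 1/u = 1/u + u²)
38211 - Y(h) = 38211 - (1 + (-61)³)/(-61) = 38211 - (-1)*(1 - 226981)/61 = 38211 - (-1)*(-226980)/61 = 38211 - 1*226980/61 = 38211 - 226980/61 = 2103891/61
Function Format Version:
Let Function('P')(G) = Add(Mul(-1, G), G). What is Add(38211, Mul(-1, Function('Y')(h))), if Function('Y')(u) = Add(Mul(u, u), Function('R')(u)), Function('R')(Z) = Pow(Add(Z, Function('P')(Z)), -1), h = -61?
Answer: Rational(2103891, 61) ≈ 34490.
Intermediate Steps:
Function('P')(G) = 0
Function('R')(Z) = Pow(Z, -1) (Function('R')(Z) = Pow(Add(Z, 0), -1) = Pow(Z, -1))
Function('Y')(u) = Add(Pow(u, -1), Pow(u, 2)) (Function('Y')(u) = Add(Mul(u, u), Pow(u, -1)) = Add(Pow(u, 2), Pow(u, -1)) = Add(Pow(u, -1), Pow(u, 2)))
Add(38211, Mul(-1, Function('Y')(h))) = Add(38211, Mul(-1, Mul(Pow(-61, -1), Add(1, Pow(-61, 3))))) = Add(38211, Mul(-1, Mul(Rational(-1, 61), Add(1, -226981)))) = Add(38211, Mul(-1, Mul(Rational(-1, 61), -226980))) = Add(38211, Mul(-1, Rational(226980, 61))) = Add(38211, Rational(-226980, 61)) = Rational(2103891, 61)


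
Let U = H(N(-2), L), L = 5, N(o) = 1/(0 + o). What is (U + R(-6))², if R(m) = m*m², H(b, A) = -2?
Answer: 47524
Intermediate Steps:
N(o) = 1/o
U = -2
R(m) = m³
(U + R(-6))² = (-2 + (-6)³)² = (-2 - 216)² = (-218)² = 47524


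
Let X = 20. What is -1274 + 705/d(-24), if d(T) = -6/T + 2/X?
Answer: 5182/7 ≈ 740.29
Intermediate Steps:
d(T) = ⅒ - 6/T (d(T) = -6/T + 2/20 = -6/T + 2*(1/20) = -6/T + ⅒ = ⅒ - 6/T)
-1274 + 705/d(-24) = -1274 + 705/(((⅒)*(-60 - 24)/(-24))) = -1274 + 705/(((⅒)*(-1/24)*(-84))) = -1274 + 705/(7/20) = -1274 + 705*(20/7) = -1274 + 14100/7 = 5182/7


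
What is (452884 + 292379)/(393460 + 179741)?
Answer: 82807/63689 ≈ 1.3002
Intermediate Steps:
(452884 + 292379)/(393460 + 179741) = 745263/573201 = 745263*(1/573201) = 82807/63689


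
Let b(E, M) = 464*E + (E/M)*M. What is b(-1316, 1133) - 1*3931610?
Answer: -4543550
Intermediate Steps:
b(E, M) = 465*E (b(E, M) = 464*E + E = 465*E)
b(-1316, 1133) - 1*3931610 = 465*(-1316) - 1*3931610 = -611940 - 3931610 = -4543550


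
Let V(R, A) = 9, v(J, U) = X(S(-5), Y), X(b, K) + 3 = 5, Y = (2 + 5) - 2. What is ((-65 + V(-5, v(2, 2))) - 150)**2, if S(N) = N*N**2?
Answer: 42436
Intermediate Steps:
Y = 5 (Y = 7 - 2 = 5)
S(N) = N**3
X(b, K) = 2 (X(b, K) = -3 + 5 = 2)
v(J, U) = 2
((-65 + V(-5, v(2, 2))) - 150)**2 = ((-65 + 9) - 150)**2 = (-56 - 150)**2 = (-206)**2 = 42436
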